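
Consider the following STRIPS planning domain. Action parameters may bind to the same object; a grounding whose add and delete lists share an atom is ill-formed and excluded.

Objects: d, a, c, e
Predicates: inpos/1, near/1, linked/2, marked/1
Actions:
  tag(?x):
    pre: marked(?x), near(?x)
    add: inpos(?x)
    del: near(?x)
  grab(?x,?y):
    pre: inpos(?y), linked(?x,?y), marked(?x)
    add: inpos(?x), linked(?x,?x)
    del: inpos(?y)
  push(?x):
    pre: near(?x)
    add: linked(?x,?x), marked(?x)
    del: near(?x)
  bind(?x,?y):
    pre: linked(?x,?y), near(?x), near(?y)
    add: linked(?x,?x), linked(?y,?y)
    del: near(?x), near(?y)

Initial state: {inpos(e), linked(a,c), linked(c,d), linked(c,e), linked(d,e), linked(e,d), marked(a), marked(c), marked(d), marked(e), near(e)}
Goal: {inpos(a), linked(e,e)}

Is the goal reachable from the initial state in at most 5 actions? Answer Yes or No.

Yes

1. grab(c,e)  →  {inpos(c), linked(a,c), linked(c,c), linked(c,d), linked(c,e), linked(d,e), linked(e,d), marked(a), marked(c), marked(d), marked(e), near(e)}
2. grab(a,c)  →  {inpos(a), linked(a,a), linked(a,c), linked(c,c), linked(c,d), linked(c,e), linked(d,e), linked(e,d), marked(a), marked(c), marked(d), marked(e), near(e)}
3. push(e)  →  {inpos(a), linked(a,a), linked(a,c), linked(c,c), linked(c,d), linked(c,e), linked(d,e), linked(e,d), linked(e,e), marked(a), marked(c), marked(d), marked(e)}
optimal plan length = 3; 3 ≤ 5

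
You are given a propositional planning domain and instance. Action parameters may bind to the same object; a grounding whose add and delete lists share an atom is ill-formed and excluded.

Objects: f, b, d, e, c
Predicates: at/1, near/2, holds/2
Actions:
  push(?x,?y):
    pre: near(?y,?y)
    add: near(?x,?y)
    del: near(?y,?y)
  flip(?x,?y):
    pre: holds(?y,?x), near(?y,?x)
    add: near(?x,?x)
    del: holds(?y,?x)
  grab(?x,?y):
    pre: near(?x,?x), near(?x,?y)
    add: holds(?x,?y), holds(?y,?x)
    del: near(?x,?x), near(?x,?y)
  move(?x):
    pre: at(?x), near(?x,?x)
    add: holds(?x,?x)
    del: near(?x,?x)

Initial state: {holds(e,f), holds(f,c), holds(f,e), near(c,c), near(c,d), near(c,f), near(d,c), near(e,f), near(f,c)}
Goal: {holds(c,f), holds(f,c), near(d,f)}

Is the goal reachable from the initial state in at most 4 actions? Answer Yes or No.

1. flip(f,e)  →  {holds(f,c), holds(f,e), near(c,c), near(c,d), near(c,f), near(d,c), near(e,f), near(f,c), near(f,f)}
2. push(d,f)  →  {holds(f,c), holds(f,e), near(c,c), near(c,d), near(c,f), near(d,c), near(d,f), near(e,f), near(f,c)}
3. grab(c,f)  →  {holds(c,f), holds(f,c), holds(f,e), near(c,d), near(d,c), near(d,f), near(e,f), near(f,c)}
optimal plan length = 3; 3 ≤ 4

Yes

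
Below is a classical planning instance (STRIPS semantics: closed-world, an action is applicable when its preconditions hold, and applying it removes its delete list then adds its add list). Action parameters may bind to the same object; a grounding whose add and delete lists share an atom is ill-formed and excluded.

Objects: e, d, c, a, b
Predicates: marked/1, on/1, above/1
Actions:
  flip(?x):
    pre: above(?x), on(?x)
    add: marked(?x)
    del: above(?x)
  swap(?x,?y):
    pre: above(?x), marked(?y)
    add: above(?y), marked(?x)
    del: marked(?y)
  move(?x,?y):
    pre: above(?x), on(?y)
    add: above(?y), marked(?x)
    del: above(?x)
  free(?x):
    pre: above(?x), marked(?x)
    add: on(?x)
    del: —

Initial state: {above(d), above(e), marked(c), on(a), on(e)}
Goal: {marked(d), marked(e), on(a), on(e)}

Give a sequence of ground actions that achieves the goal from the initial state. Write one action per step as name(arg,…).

flip(e); swap(d,c)

1. flip(e)  →  {above(d), marked(c), marked(e), on(a), on(e)}
2. swap(d,c)  →  {above(c), above(d), marked(d), marked(e), on(a), on(e)}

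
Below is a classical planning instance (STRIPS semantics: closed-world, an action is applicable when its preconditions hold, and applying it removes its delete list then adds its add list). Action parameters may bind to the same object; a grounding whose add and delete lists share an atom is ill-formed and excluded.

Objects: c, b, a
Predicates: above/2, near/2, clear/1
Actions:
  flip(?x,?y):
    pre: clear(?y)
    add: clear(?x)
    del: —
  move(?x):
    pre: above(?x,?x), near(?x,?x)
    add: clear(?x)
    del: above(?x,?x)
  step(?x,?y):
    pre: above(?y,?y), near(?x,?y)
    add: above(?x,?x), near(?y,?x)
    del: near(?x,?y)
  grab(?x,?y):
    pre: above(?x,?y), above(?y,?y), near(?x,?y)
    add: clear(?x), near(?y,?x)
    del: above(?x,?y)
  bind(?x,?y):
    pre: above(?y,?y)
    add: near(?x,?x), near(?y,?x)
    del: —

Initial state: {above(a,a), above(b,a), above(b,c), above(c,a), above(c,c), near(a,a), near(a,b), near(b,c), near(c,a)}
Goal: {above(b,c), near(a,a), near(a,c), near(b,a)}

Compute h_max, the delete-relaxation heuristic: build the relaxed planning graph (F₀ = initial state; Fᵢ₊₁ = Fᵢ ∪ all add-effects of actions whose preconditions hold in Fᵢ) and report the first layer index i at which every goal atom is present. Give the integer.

F0 = init (9 atoms)
F1 = F0 ∪ {above(b,b), clear(a), clear(b), clear(c), near(a,c), near(b,b), near(c,b), near(c,c)}  (17 atoms)
F2 = F1 ∪ {near(b,a)}  (18 atoms)
goal ⊆ F2  ⇒  h_max = 2

2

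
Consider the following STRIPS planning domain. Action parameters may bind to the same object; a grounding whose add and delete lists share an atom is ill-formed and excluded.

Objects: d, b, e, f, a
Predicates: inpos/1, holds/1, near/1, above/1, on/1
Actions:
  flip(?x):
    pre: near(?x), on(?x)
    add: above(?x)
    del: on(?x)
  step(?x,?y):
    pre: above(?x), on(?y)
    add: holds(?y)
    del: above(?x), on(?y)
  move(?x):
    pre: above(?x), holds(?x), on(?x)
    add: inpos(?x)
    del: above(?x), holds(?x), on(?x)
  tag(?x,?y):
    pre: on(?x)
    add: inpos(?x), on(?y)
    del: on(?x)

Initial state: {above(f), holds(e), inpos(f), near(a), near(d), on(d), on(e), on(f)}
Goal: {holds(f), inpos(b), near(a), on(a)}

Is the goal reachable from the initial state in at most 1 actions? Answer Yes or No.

1. step(f,f)  →  {holds(e), holds(f), inpos(f), near(a), near(d), on(d), on(e)}
2. tag(d,b)  →  {holds(e), holds(f), inpos(d), inpos(f), near(a), near(d), on(b), on(e)}
3. tag(b,a)  →  {holds(e), holds(f), inpos(b), inpos(d), inpos(f), near(a), near(d), on(a), on(e)}
optimal plan length = 3; 3 > 1

No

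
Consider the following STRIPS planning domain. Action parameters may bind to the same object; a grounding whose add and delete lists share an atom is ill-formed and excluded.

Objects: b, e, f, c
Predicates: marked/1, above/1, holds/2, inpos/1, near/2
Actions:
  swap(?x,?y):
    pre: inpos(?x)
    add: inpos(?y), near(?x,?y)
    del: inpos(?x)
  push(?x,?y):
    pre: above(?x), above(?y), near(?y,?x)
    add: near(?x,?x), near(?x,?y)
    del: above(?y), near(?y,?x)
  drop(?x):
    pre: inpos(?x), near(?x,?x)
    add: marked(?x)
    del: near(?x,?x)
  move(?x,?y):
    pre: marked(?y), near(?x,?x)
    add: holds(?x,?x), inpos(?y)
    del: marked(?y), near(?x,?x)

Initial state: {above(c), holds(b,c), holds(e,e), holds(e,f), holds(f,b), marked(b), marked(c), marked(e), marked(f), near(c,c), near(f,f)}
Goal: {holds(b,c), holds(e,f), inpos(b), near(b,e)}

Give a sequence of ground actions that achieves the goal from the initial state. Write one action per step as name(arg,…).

1. move(f,b)  →  {above(c), holds(b,c), holds(e,e), holds(e,f), holds(f,b), holds(f,f), inpos(b), marked(c), marked(e), marked(f), near(c,c)}
2. swap(b,e)  →  {above(c), holds(b,c), holds(e,e), holds(e,f), holds(f,b), holds(f,f), inpos(e), marked(c), marked(e), marked(f), near(b,e), near(c,c)}
3. swap(e,b)  →  {above(c), holds(b,c), holds(e,e), holds(e,f), holds(f,b), holds(f,f), inpos(b), marked(c), marked(e), marked(f), near(b,e), near(c,c), near(e,b)}

move(f,b); swap(b,e); swap(e,b)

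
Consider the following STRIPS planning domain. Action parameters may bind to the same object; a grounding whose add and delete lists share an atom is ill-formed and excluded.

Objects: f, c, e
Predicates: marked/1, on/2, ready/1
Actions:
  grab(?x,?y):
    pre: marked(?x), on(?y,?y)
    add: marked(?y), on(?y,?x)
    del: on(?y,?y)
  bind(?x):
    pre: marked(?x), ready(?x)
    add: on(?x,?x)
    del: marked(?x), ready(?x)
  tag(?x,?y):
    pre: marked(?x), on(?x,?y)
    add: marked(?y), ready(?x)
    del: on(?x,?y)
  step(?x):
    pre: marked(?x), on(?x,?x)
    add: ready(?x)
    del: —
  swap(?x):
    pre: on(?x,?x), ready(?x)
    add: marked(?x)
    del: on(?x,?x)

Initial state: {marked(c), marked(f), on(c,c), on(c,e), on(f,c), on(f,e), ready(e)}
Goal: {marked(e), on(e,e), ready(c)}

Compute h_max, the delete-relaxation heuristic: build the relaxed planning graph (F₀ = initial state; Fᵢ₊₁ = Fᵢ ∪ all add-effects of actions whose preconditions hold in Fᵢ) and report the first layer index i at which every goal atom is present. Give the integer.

2

F0 = init (7 atoms)
F1 = F0 ∪ {marked(e), on(c,f), ready(c), ready(f)}  (11 atoms)
F2 = F1 ∪ {on(e,e), on(f,f)}  (13 atoms)
goal ⊆ F2  ⇒  h_max = 2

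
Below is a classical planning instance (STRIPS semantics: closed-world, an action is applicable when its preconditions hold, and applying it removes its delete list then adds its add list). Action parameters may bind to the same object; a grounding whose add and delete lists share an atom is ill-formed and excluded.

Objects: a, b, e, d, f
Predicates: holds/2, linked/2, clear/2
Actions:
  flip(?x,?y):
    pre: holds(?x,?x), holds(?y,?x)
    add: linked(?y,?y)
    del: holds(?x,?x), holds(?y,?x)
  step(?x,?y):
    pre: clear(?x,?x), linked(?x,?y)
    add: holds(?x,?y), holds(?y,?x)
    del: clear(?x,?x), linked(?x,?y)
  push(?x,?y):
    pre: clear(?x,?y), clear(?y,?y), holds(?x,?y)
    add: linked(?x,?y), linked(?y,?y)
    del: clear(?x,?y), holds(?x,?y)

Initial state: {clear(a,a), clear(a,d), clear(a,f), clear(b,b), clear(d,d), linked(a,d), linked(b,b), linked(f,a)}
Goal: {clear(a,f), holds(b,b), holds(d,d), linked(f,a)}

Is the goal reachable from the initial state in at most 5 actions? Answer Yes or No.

Yes

1. step(a,d)  →  {clear(a,d), clear(a,f), clear(b,b), clear(d,d), holds(a,d), holds(d,a), linked(b,b), linked(f,a)}
2. step(b,b)  →  {clear(a,d), clear(a,f), clear(d,d), holds(a,d), holds(b,b), holds(d,a), linked(f,a)}
3. push(a,d)  →  {clear(a,f), clear(d,d), holds(b,b), holds(d,a), linked(a,d), linked(d,d), linked(f,a)}
4. step(d,d)  →  {clear(a,f), holds(b,b), holds(d,a), holds(d,d), linked(a,d), linked(f,a)}
optimal plan length = 4; 4 ≤ 5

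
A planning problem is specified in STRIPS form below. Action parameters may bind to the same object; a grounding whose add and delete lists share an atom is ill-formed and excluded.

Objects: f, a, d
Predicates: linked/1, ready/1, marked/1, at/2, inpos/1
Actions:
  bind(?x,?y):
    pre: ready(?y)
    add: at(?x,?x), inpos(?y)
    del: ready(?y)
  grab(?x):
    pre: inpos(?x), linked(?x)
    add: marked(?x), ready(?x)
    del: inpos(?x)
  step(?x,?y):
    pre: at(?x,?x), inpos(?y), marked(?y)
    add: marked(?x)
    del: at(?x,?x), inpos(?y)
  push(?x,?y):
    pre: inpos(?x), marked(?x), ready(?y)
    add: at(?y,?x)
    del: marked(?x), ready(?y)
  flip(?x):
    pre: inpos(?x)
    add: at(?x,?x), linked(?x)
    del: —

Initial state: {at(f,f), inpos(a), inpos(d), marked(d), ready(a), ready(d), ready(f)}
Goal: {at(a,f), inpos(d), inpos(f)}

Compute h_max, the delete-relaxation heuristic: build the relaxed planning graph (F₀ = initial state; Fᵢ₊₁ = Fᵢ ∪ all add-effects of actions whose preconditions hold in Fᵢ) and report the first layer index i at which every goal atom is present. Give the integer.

F0 = init (7 atoms)
F1 = F0 ∪ {at(a,a), at(a,d), at(d,d), at(f,d), inpos(f), linked(a), linked(d), marked(f)}  (15 atoms)
F2 = F1 ∪ {at(a,f), at(d,f), linked(f), marked(a)}  (19 atoms)
goal ⊆ F2  ⇒  h_max = 2

2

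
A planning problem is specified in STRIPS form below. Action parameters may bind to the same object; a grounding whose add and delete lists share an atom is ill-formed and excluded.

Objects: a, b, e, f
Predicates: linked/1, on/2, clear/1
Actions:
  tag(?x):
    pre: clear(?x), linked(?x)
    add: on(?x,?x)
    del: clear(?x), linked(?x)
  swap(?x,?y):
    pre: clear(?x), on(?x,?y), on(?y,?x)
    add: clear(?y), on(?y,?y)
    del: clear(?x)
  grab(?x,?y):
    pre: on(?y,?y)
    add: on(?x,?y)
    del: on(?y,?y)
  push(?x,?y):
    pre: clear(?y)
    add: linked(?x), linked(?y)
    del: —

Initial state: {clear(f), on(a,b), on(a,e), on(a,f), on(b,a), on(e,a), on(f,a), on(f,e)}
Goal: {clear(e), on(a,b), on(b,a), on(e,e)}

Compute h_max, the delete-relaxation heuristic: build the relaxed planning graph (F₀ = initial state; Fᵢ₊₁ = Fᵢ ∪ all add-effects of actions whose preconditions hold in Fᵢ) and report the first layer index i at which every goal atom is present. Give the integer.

F0 = init (8 atoms)
F1 = F0 ∪ {clear(a), linked(a), linked(b), linked(e), linked(f), on(a,a)}  (14 atoms)
F2 = F1 ∪ {clear(b), clear(e), on(b,b), on(e,e), on(f,f)}  (19 atoms)
goal ⊆ F2  ⇒  h_max = 2

2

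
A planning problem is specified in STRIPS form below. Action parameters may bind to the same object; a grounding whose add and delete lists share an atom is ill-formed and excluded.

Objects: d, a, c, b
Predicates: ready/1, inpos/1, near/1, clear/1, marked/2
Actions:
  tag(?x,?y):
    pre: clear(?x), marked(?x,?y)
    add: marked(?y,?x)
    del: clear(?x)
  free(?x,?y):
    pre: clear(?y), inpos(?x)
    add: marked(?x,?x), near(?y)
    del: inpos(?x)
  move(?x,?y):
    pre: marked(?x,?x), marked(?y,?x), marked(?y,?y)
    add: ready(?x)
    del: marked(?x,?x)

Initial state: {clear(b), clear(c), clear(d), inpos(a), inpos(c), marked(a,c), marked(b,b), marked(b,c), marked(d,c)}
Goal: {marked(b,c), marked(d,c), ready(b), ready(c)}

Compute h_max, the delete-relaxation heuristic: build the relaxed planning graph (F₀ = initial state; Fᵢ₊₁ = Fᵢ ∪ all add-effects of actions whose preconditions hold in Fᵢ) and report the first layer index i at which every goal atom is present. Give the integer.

F0 = init (9 atoms)
F1 = F0 ∪ {marked(a,a), marked(c,b), marked(c,c), marked(c,d), near(b), near(c), near(d), ready(b)}  (17 atoms)
F2 = F1 ∪ {ready(a), ready(c)}  (19 atoms)
goal ⊆ F2  ⇒  h_max = 2

2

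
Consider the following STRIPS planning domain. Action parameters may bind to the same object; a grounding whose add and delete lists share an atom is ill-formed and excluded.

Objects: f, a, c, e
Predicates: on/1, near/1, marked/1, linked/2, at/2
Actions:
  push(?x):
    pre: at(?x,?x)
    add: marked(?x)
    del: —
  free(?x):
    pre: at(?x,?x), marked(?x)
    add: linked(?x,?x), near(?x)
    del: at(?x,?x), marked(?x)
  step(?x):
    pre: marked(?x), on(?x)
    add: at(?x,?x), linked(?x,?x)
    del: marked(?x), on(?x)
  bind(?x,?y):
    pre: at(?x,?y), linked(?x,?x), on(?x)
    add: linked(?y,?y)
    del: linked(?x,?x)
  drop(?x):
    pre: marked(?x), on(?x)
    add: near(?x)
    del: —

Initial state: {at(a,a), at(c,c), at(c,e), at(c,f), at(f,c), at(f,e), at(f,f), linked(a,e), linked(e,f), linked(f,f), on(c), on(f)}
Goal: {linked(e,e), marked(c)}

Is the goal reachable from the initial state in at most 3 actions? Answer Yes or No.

1. push(c)  →  {at(a,a), at(c,c), at(c,e), at(c,f), at(f,c), at(f,e), at(f,f), linked(a,e), linked(e,f), linked(f,f), marked(c), on(c), on(f)}
2. bind(f,e)  →  {at(a,a), at(c,c), at(c,e), at(c,f), at(f,c), at(f,e), at(f,f), linked(a,e), linked(e,e), linked(e,f), marked(c), on(c), on(f)}
optimal plan length = 2; 2 ≤ 3

Yes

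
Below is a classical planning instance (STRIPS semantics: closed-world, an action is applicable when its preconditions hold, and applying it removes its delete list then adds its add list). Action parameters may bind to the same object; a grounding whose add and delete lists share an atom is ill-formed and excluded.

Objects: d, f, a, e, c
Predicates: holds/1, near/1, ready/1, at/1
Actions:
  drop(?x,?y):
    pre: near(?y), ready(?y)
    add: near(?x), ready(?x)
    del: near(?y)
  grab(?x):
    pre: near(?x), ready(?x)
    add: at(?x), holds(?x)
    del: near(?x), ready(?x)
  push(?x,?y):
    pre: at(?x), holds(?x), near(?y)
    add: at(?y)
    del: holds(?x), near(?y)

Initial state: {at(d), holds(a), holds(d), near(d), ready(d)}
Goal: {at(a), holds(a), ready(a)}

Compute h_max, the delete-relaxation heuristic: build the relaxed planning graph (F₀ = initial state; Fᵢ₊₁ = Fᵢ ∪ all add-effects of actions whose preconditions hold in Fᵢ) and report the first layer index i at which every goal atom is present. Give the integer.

F0 = init (5 atoms)
F1 = F0 ∪ {near(a), near(c), near(e), near(f), ready(a), ready(c), ready(e), ready(f)}  (13 atoms)
F2 = F1 ∪ {at(a), at(c), at(e), at(f), holds(c), holds(e), holds(f)}  (20 atoms)
goal ⊆ F2  ⇒  h_max = 2

2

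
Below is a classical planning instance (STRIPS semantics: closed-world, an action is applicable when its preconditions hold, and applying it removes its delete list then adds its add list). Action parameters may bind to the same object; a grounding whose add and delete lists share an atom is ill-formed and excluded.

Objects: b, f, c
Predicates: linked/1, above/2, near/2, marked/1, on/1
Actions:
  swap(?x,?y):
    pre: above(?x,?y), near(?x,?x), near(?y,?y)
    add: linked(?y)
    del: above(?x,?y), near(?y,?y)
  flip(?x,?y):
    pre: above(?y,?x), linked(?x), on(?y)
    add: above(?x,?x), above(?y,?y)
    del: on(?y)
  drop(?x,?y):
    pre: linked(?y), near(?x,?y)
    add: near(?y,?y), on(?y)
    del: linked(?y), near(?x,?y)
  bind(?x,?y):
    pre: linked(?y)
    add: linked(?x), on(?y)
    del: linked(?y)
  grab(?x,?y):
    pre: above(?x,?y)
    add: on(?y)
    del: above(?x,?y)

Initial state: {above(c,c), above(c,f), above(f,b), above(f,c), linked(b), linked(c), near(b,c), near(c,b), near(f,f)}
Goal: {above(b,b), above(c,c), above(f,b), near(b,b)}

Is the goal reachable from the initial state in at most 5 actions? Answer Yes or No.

Yes

1. grab(c,f)  →  {above(c,c), above(f,b), above(f,c), linked(b), linked(c), near(b,c), near(c,b), near(f,f), on(f)}
2. flip(b,f)  →  {above(b,b), above(c,c), above(f,b), above(f,c), above(f,f), linked(b), linked(c), near(b,c), near(c,b), near(f,f)}
3. drop(c,b)  →  {above(b,b), above(c,c), above(f,b), above(f,c), above(f,f), linked(c), near(b,b), near(b,c), near(f,f), on(b)}
optimal plan length = 3; 3 ≤ 5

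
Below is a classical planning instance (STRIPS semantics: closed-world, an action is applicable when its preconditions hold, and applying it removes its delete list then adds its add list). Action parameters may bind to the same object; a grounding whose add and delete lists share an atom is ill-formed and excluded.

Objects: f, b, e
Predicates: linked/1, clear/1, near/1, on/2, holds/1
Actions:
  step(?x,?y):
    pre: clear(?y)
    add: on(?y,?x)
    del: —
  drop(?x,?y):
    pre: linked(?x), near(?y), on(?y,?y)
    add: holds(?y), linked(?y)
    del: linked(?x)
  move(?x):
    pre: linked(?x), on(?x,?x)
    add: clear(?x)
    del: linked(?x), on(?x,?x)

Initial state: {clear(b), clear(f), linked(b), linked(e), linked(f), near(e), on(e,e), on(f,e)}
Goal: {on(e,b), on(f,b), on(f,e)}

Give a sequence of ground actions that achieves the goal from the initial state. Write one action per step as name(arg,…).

1. step(b,f)  →  {clear(b), clear(f), linked(b), linked(e), linked(f), near(e), on(e,e), on(f,b), on(f,e)}
2. move(e)  →  {clear(b), clear(e), clear(f), linked(b), linked(f), near(e), on(f,b), on(f,e)}
3. step(b,e)  →  {clear(b), clear(e), clear(f), linked(b), linked(f), near(e), on(e,b), on(f,b), on(f,e)}

step(b,f); move(e); step(b,e)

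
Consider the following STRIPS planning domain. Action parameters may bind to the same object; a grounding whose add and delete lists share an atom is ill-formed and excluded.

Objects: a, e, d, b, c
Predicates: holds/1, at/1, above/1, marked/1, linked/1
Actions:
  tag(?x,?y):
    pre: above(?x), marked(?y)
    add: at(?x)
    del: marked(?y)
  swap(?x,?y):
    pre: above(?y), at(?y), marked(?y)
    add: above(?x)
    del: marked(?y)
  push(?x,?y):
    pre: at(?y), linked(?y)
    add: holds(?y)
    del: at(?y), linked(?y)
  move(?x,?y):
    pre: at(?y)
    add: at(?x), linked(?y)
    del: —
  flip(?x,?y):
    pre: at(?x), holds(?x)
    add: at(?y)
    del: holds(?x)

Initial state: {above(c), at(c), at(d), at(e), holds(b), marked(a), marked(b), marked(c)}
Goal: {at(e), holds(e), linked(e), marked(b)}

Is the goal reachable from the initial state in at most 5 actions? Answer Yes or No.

Yes

1. move(a,e)  →  {above(c), at(a), at(c), at(d), at(e), holds(b), linked(e), marked(a), marked(b), marked(c)}
2. push(a,e)  →  {above(c), at(a), at(c), at(d), holds(b), holds(e), marked(a), marked(b), marked(c)}
3. move(e,a)  →  {above(c), at(a), at(c), at(d), at(e), holds(b), holds(e), linked(a), marked(a), marked(b), marked(c)}
4. move(a,e)  →  {above(c), at(a), at(c), at(d), at(e), holds(b), holds(e), linked(a), linked(e), marked(a), marked(b), marked(c)}
optimal plan length = 4; 4 ≤ 5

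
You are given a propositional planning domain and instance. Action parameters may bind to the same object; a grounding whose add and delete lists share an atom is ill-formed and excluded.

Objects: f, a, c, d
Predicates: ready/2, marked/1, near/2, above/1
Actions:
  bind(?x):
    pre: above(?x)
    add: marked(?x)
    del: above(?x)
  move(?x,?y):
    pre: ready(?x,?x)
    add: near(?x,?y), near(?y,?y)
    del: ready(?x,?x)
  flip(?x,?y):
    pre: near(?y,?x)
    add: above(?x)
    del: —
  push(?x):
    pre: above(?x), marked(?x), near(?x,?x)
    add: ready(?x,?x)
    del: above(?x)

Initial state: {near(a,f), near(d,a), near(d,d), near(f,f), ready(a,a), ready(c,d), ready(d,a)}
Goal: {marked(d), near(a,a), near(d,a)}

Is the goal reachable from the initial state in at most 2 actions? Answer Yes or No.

No

1. move(a,a)  →  {near(a,a), near(a,f), near(d,a), near(d,d), near(f,f), ready(c,d), ready(d,a)}
2. flip(d,d)  →  {above(d), near(a,a), near(a,f), near(d,a), near(d,d), near(f,f), ready(c,d), ready(d,a)}
3. bind(d)  →  {marked(d), near(a,a), near(a,f), near(d,a), near(d,d), near(f,f), ready(c,d), ready(d,a)}
optimal plan length = 3; 3 > 2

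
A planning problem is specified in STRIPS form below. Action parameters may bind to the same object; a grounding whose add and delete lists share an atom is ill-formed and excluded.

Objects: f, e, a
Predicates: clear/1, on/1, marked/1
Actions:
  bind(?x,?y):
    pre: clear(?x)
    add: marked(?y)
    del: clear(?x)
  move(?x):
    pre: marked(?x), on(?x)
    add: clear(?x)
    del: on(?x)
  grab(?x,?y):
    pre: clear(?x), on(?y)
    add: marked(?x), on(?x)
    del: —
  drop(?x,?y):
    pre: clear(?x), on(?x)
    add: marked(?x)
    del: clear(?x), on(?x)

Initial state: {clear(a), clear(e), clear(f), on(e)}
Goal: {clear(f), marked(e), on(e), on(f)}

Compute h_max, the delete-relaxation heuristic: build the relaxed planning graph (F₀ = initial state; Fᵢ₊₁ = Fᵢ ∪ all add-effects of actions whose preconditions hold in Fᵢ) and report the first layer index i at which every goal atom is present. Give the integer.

1

F0 = init (4 atoms)
F1 = F0 ∪ {marked(a), marked(e), marked(f), on(a), on(f)}  (9 atoms)
goal ⊆ F1  ⇒  h_max = 1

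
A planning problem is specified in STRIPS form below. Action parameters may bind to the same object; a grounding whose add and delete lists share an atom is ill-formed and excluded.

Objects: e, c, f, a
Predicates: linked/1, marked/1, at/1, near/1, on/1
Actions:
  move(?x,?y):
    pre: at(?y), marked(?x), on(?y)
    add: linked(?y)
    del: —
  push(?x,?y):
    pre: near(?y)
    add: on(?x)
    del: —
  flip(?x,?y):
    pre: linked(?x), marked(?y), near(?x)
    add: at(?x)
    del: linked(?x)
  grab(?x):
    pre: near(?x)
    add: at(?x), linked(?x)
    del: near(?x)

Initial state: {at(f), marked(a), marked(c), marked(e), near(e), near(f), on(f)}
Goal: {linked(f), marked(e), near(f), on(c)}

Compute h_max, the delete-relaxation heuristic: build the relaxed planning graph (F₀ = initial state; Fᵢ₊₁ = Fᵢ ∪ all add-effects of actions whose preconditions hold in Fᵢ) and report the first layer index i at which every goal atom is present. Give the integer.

F0 = init (7 atoms)
F1 = F0 ∪ {at(e), linked(e), linked(f), on(a), on(c), on(e)}  (13 atoms)
goal ⊆ F1  ⇒  h_max = 1

1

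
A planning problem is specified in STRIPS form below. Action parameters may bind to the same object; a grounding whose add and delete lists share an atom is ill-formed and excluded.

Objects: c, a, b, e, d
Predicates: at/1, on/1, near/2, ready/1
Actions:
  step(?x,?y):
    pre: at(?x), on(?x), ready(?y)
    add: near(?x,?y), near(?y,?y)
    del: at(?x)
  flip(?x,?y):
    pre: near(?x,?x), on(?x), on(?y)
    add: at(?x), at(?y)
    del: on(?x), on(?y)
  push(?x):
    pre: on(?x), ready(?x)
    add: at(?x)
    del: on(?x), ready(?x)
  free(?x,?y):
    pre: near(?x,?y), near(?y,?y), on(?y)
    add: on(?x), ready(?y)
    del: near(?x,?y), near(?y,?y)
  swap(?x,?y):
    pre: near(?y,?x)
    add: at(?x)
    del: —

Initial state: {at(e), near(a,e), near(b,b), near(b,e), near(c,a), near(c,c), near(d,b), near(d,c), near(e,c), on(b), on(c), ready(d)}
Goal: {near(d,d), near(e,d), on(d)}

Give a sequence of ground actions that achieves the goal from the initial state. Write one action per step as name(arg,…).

free(e,c); step(e,d); free(d,b)

1. free(e,c)  →  {at(e), near(a,e), near(b,b), near(b,e), near(c,a), near(d,b), near(d,c), on(b), on(c), on(e), ready(c), ready(d)}
2. step(e,d)  →  {near(a,e), near(b,b), near(b,e), near(c,a), near(d,b), near(d,c), near(d,d), near(e,d), on(b), on(c), on(e), ready(c), ready(d)}
3. free(d,b)  →  {near(a,e), near(b,e), near(c,a), near(d,c), near(d,d), near(e,d), on(b), on(c), on(d), on(e), ready(b), ready(c), ready(d)}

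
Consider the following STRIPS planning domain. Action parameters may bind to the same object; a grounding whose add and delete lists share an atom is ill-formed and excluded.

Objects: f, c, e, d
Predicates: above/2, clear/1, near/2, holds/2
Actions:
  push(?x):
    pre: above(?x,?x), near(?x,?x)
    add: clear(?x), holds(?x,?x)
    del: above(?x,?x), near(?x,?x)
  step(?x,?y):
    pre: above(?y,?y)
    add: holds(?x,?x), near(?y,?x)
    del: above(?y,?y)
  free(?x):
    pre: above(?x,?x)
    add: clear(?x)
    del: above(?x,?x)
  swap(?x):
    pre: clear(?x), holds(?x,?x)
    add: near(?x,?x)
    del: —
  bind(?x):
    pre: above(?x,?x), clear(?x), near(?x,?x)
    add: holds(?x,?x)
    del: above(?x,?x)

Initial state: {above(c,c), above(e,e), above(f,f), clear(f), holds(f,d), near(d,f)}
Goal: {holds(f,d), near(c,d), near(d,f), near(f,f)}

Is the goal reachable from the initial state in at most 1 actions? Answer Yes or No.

No

1. step(f,f)  →  {above(c,c), above(e,e), clear(f), holds(f,d), holds(f,f), near(d,f), near(f,f)}
2. step(d,c)  →  {above(e,e), clear(f), holds(d,d), holds(f,d), holds(f,f), near(c,d), near(d,f), near(f,f)}
optimal plan length = 2; 2 > 1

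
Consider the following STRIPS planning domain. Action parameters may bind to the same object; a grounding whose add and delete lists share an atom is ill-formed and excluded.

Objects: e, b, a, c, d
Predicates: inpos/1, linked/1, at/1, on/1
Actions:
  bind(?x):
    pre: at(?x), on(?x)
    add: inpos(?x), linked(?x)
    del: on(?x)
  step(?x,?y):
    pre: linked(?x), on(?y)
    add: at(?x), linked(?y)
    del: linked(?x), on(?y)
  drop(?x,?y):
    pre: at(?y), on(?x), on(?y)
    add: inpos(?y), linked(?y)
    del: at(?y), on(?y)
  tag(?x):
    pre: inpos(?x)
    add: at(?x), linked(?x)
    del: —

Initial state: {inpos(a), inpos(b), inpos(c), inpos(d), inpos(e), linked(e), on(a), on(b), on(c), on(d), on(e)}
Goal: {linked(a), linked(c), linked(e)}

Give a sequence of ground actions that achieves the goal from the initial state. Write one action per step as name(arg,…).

1. tag(a)  →  {at(a), inpos(a), inpos(b), inpos(c), inpos(d), inpos(e), linked(a), linked(e), on(a), on(b), on(c), on(d), on(e)}
2. tag(c)  →  {at(a), at(c), inpos(a), inpos(b), inpos(c), inpos(d), inpos(e), linked(a), linked(c), linked(e), on(a), on(b), on(c), on(d), on(e)}

tag(a); tag(c)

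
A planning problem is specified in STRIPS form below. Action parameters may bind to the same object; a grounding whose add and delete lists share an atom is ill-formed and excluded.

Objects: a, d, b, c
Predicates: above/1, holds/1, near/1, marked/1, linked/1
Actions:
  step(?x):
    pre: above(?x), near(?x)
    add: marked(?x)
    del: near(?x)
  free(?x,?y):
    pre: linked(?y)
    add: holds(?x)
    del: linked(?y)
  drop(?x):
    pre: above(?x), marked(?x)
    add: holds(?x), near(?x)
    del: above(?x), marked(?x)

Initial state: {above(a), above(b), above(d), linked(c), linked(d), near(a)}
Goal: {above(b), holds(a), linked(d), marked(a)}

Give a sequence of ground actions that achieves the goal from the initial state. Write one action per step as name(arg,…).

step(a); free(a,c)

1. step(a)  →  {above(a), above(b), above(d), linked(c), linked(d), marked(a)}
2. free(a,c)  →  {above(a), above(b), above(d), holds(a), linked(d), marked(a)}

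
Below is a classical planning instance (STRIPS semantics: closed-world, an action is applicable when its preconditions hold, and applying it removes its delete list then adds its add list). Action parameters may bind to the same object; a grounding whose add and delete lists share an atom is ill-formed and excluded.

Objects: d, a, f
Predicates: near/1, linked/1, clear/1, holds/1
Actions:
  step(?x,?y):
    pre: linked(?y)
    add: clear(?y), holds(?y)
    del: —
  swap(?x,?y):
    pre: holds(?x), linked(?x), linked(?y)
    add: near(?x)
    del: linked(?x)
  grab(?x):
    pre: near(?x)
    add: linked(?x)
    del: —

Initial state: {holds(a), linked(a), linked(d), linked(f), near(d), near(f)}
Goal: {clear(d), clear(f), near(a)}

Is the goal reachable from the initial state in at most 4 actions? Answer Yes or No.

1. step(d,d)  →  {clear(d), holds(a), holds(d), linked(a), linked(d), linked(f), near(d), near(f)}
2. step(d,f)  →  {clear(d), clear(f), holds(a), holds(d), holds(f), linked(a), linked(d), linked(f), near(d), near(f)}
3. swap(a,d)  →  {clear(d), clear(f), holds(a), holds(d), holds(f), linked(d), linked(f), near(a), near(d), near(f)}
optimal plan length = 3; 3 ≤ 4

Yes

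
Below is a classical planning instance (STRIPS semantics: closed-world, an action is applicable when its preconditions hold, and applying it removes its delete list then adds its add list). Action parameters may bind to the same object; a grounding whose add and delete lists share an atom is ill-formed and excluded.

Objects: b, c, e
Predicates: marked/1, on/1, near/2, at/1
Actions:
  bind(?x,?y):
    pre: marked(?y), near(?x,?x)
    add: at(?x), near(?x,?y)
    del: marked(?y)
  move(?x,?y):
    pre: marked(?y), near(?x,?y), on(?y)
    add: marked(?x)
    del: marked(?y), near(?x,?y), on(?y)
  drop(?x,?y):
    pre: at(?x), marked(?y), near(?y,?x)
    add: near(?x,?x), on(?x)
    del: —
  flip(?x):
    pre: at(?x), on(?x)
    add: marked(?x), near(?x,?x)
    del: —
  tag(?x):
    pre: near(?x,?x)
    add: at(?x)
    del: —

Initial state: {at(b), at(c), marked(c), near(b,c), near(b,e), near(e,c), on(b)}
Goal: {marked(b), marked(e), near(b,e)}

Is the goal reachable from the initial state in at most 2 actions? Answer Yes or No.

No

1. flip(b)  →  {at(b), at(c), marked(b), marked(c), near(b,b), near(b,c), near(b,e), near(e,c), on(b)}
2. drop(c,b)  →  {at(b), at(c), marked(b), marked(c), near(b,b), near(b,c), near(b,e), near(c,c), near(e,c), on(b), on(c)}
3. move(e,c)  →  {at(b), at(c), marked(b), marked(e), near(b,b), near(b,c), near(b,e), near(c,c), on(b)}
optimal plan length = 3; 3 > 2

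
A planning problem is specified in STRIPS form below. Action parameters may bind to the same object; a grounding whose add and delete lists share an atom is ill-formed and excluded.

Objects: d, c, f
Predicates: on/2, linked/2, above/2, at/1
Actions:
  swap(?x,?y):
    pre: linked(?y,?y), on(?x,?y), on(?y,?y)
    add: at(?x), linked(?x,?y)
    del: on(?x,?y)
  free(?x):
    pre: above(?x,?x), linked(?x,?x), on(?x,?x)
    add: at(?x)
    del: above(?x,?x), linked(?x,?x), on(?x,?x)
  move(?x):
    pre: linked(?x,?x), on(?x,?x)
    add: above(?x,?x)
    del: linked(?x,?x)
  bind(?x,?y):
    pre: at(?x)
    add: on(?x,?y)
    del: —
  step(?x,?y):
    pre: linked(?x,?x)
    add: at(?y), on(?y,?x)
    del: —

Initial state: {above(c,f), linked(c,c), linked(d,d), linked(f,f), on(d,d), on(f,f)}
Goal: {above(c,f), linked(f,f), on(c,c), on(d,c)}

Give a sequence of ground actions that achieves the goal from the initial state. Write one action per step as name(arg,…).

step(c,d); step(c,c)

1. step(c,d)  →  {above(c,f), at(d), linked(c,c), linked(d,d), linked(f,f), on(d,c), on(d,d), on(f,f)}
2. step(c,c)  →  {above(c,f), at(c), at(d), linked(c,c), linked(d,d), linked(f,f), on(c,c), on(d,c), on(d,d), on(f,f)}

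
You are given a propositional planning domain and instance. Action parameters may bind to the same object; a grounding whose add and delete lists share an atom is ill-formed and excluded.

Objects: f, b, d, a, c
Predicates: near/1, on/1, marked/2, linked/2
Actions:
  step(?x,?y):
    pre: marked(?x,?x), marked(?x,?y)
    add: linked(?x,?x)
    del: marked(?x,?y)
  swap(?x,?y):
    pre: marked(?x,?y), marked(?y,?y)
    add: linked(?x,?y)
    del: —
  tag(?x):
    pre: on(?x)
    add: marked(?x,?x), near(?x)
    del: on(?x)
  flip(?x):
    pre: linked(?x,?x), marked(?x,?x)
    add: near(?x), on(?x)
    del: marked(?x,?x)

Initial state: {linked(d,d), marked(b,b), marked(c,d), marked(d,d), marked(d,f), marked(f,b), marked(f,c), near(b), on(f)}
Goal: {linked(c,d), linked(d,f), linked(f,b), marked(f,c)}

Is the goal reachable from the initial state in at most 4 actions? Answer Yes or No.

1. swap(f,b)  →  {linked(d,d), linked(f,b), marked(b,b), marked(c,d), marked(d,d), marked(d,f), marked(f,b), marked(f,c), near(b), on(f)}
2. swap(c,d)  →  {linked(c,d), linked(d,d), linked(f,b), marked(b,b), marked(c,d), marked(d,d), marked(d,f), marked(f,b), marked(f,c), near(b), on(f)}
3. tag(f)  →  {linked(c,d), linked(d,d), linked(f,b), marked(b,b), marked(c,d), marked(d,d), marked(d,f), marked(f,b), marked(f,c), marked(f,f), near(b), near(f)}
4. swap(d,f)  →  {linked(c,d), linked(d,d), linked(d,f), linked(f,b), marked(b,b), marked(c,d), marked(d,d), marked(d,f), marked(f,b), marked(f,c), marked(f,f), near(b), near(f)}
optimal plan length = 4; 4 ≤ 4

Yes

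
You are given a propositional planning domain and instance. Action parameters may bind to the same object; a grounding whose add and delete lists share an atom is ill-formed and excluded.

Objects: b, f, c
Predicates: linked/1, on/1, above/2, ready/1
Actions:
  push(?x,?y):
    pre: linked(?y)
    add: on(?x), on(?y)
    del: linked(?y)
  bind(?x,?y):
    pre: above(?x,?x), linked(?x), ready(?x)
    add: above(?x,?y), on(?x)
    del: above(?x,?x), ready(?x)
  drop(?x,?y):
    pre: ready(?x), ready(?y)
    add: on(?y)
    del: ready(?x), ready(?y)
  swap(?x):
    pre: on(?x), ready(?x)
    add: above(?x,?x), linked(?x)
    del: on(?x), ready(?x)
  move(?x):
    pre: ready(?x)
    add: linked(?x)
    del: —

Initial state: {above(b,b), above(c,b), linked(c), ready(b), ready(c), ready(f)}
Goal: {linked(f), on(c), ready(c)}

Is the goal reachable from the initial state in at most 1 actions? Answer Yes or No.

1. push(b,c)  →  {above(b,b), above(c,b), on(b), on(c), ready(b), ready(c), ready(f)}
2. move(f)  →  {above(b,b), above(c,b), linked(f), on(b), on(c), ready(b), ready(c), ready(f)}
optimal plan length = 2; 2 > 1

No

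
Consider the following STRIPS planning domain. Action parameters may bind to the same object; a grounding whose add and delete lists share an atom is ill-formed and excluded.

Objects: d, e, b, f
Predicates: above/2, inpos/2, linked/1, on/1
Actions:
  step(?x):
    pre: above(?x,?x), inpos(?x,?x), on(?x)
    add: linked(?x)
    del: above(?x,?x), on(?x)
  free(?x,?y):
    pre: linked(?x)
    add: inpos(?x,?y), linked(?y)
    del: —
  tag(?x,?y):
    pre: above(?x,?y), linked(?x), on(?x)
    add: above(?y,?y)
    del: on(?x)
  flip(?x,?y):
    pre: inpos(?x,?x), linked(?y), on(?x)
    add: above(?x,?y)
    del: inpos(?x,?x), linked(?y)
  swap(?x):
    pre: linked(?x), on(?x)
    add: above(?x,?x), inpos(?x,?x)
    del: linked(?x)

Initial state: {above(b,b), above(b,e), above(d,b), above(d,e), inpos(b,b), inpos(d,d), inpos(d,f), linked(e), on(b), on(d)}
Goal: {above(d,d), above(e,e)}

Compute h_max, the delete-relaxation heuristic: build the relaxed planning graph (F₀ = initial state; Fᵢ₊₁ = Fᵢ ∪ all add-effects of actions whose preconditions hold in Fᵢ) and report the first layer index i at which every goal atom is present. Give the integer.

F0 = init (10 atoms)
F1 = F0 ∪ {inpos(e,b), inpos(e,d), inpos(e,e), inpos(e,f), linked(b), linked(d), linked(f)}  (17 atoms)
F2 = F1 ∪ {above(b,d), above(b,f), above(d,d), above(d,f), above(e,e), inpos(b,d), inpos(b,e), inpos(b,f), inpos(d,b), inpos(d,e), inpos(f,b), inpos(f,d), inpos(f,e), inpos(f,f)}  (31 atoms)
goal ⊆ F2  ⇒  h_max = 2

2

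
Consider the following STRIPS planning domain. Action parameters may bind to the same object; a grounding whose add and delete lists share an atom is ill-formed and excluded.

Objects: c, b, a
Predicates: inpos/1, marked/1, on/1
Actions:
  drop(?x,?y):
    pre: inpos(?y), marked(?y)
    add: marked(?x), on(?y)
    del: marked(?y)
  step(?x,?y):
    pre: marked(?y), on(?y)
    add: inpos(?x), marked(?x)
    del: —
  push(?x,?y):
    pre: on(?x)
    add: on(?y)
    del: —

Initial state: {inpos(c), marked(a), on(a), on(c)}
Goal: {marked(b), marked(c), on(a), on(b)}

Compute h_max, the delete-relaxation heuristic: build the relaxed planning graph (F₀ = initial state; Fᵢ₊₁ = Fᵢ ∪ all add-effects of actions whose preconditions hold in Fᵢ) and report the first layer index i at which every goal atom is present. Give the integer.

1

F0 = init (4 atoms)
F1 = F0 ∪ {inpos(a), inpos(b), marked(b), marked(c), on(b)}  (9 atoms)
goal ⊆ F1  ⇒  h_max = 1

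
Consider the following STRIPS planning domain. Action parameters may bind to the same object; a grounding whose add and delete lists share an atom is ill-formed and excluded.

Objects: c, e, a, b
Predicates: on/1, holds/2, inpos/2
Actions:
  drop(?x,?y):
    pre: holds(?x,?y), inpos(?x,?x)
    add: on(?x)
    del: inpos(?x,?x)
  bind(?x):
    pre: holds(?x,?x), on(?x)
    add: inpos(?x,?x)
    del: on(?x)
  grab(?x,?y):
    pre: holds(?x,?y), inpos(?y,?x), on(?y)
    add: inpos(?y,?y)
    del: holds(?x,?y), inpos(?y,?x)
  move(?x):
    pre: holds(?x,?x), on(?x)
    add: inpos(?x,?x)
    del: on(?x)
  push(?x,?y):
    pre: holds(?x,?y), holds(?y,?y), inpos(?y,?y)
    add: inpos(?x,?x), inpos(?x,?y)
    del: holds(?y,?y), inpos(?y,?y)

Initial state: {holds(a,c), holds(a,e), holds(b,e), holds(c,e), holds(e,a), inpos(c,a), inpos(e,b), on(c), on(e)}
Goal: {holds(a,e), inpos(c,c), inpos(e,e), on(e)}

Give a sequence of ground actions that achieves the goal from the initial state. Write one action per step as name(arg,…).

grab(a,c); grab(b,e)

1. grab(a,c)  →  {holds(a,e), holds(b,e), holds(c,e), holds(e,a), inpos(c,c), inpos(e,b), on(c), on(e)}
2. grab(b,e)  →  {holds(a,e), holds(c,e), holds(e,a), inpos(c,c), inpos(e,e), on(c), on(e)}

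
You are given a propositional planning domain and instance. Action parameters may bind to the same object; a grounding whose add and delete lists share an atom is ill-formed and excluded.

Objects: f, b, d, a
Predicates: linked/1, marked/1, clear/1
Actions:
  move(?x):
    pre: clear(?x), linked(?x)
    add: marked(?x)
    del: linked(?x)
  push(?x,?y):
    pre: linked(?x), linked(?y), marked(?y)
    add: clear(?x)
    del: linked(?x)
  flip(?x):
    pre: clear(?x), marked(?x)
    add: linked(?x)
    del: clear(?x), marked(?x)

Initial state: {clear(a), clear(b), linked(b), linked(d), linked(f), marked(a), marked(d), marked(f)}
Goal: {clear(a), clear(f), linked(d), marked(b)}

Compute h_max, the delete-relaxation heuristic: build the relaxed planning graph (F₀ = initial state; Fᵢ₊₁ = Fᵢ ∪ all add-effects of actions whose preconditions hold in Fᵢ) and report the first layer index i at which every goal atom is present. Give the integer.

1

F0 = init (8 atoms)
F1 = F0 ∪ {clear(d), clear(f), linked(a), marked(b)}  (12 atoms)
goal ⊆ F1  ⇒  h_max = 1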